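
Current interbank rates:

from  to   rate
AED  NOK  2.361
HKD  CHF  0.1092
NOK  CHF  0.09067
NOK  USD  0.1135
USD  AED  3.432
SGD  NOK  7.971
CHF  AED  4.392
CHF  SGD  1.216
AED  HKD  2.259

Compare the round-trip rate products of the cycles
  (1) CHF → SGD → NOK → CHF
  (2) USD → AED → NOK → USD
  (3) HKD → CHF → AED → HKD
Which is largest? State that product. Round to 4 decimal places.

(1) 1.216 × 7.971 × 0.09067 = 0.87884
(2) 3.432 × 2.361 × 0.1135 = 0.91969
(3) 0.1092 × 4.392 × 2.259 = 1.08343
Highest is cycle (3) at 1.0834 (>1, arbitrage).

1.0834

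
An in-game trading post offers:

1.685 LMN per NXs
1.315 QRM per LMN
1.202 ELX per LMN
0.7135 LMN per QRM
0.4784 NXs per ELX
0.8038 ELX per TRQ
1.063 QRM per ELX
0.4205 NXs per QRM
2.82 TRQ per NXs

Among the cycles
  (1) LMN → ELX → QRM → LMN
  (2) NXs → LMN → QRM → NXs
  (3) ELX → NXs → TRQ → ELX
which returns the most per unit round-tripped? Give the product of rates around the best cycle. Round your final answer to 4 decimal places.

1.0844

(1) 1.202 × 1.063 × 0.7135 = 0.91166
(2) 1.685 × 1.315 × 0.4205 = 0.93173
(3) 0.4784 × 2.82 × 0.8038 = 1.08440
Highest is cycle (3) at 1.0844 (>1, arbitrage).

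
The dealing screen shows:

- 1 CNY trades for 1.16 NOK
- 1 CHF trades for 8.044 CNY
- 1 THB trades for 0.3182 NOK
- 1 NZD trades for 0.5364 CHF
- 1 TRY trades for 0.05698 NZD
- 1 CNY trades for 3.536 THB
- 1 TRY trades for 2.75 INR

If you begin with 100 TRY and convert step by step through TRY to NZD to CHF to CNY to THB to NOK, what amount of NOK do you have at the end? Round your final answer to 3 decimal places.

27.663

100 TRY × 0.05698 = 5.698 NZD
5.698 NZD × 0.5364 = 3.0564072 CHF
3.0564072 CHF × 8.044 = 24.5857395168 CNY
24.5857395168 CNY × 3.536 = 86.9351749314048 THB
86.9351749314048 THB × 0.3182 = 27.66277266317300736 NOK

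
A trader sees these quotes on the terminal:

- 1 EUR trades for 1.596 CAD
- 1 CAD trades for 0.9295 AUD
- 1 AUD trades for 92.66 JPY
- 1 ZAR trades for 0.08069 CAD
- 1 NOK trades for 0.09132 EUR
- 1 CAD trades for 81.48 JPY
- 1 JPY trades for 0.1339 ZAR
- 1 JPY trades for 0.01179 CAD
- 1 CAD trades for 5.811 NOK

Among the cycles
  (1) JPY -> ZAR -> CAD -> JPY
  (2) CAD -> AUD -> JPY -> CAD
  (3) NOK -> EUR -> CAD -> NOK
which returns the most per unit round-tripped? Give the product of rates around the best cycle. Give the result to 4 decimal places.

(1) 0.1339 × 0.08069 × 81.48 = 0.88034
(2) 0.9295 × 92.66 × 0.01179 = 1.01544
(3) 0.09132 × 1.596 × 5.811 = 0.84693
Highest is cycle (2) at 1.0154 (>1, arbitrage).

1.0154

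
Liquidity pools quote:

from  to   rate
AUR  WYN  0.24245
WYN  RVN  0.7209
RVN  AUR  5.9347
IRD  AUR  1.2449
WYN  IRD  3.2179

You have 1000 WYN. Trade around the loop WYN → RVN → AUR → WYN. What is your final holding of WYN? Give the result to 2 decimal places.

1037.28

1000 WYN × 0.7209 = 720.9 RVN
720.9 RVN × 5.9347 = 4278.32523 AUR
4278.32523 AUR × 0.24245 = 1037.2799520135 WYN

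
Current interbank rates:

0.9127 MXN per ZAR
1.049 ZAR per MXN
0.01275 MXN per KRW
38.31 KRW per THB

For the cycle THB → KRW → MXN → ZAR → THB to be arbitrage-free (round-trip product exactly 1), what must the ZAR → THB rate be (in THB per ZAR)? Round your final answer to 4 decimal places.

1.9517

Known legs of the cycle: 38.31 × 0.01275 × 1.049 = 0.5123866725
For no arbitrage the full-cycle product must be 1, so the missing rate is 1 / 0.5123866725 ≈ 1.951651.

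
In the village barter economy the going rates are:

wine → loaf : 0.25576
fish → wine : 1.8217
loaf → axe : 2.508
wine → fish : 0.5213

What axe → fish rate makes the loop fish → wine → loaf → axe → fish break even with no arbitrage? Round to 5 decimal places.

Known legs of the cycle: 1.8217 × 0.25576 × 2.508 = 1.168522323936
For no arbitrage the full-cycle product must be 1, so the missing rate is 1 / 1.168522323936 ≈ 0.8557817.

0.85578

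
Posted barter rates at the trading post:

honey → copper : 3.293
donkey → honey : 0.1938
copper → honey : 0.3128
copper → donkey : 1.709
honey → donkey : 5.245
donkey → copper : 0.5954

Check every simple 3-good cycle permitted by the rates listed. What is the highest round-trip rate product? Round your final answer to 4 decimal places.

1.0907

donkey→honey→copper→donkey: 0.1938 × 3.293 × 1.709 = 1.09066
donkey→copper→honey→donkey: 0.5954 × 0.3128 × 5.245 = 0.97683
Maximum is donkey→honey→copper→donkey at 1.0907; arbitrage exists.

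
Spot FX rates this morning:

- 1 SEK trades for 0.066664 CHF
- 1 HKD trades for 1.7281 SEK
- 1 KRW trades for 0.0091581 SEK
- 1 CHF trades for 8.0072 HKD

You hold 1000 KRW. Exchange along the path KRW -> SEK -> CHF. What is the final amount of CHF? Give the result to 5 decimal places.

0.61052

1000 KRW × 0.0091581 = 9.1581 SEK
9.1581 SEK × 0.066664 = 0.6105155784 CHF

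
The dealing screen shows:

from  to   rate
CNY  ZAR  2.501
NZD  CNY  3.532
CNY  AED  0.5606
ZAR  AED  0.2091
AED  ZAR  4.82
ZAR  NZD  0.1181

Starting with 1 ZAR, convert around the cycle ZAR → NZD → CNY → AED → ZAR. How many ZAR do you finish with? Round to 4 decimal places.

1.1271

1 ZAR × 0.1181 = 0.1181 NZD
0.1181 NZD × 3.532 = 0.4171292 CNY
0.4171292 CNY × 0.5606 = 0.23384262952 AED
0.23384262952 AED × 4.82 = 1.1271214742864 ZAR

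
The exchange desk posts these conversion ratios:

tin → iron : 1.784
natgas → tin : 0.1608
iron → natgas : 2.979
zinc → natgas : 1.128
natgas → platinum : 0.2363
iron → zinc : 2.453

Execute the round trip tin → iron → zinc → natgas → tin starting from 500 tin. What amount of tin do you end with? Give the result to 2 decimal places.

396.88

500 tin × 1.784 = 892 iron
892 iron × 2.453 = 2188.076 zinc
2188.076 zinc × 1.128 = 2468.149728 natgas
2468.149728 natgas × 0.1608 = 396.8784762624 tin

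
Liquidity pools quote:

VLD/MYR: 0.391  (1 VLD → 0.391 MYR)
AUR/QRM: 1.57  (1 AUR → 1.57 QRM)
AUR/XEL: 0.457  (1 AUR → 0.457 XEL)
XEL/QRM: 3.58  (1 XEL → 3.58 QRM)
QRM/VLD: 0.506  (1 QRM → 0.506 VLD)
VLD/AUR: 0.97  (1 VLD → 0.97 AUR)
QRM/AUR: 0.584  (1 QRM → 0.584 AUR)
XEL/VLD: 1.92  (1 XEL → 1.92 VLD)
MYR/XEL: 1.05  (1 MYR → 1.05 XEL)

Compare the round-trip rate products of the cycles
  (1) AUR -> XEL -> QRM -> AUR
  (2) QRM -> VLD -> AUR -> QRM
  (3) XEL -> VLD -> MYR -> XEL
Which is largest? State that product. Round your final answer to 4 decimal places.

(1) 0.457 × 3.58 × 0.584 = 0.95546
(2) 0.506 × 0.97 × 1.57 = 0.77059
(3) 1.92 × 0.391 × 1.05 = 0.78826
Highest is cycle (1) at 0.9555 (≤1, no arbitrage).

0.9555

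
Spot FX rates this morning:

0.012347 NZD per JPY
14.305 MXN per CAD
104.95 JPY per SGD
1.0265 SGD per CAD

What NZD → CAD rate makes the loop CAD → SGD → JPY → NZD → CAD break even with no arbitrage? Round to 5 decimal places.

Known legs of the cycle: 1.0265 × 104.95 × 0.012347 = 1.330156817725
For no arbitrage the full-cycle product must be 1, so the missing rate is 1 / 1.330156817725 ≈ 0.7517911.

0.75179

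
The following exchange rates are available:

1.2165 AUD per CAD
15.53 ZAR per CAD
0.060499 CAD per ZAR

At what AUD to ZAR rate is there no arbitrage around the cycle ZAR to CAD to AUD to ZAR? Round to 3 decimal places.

13.588

Known legs of the cycle: 0.060499 × 1.2165 = 0.0735970335
For no arbitrage the full-cycle product must be 1, so the missing rate is 1 / 0.0735970335 ≈ 13.58750.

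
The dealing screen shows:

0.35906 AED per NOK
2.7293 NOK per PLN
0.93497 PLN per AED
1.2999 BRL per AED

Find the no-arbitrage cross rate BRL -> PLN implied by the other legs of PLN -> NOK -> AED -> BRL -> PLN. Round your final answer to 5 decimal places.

Known legs of the cycle: 2.7293 × 0.35906 × 1.2999 = 1.2738791971542
For no arbitrage the full-cycle product must be 1, so the missing rate is 1 / 1.2738791971542 ≈ 0.7850038.

0.78500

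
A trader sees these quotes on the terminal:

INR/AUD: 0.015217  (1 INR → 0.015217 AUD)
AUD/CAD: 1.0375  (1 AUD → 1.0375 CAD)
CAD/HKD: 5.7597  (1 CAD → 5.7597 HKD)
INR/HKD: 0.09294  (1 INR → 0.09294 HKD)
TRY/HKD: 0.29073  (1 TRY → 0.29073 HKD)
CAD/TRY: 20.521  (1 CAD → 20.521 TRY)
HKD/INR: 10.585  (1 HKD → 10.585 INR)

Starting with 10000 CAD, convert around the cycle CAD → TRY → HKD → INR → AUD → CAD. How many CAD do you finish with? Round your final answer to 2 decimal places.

9970.03

10000 CAD × 20.521 = 205210 TRY
205210 TRY × 0.29073 = 59660.7033 HKD
59660.7033 HKD × 10.585 = 631508.5444305 INR
631508.5444305 INR × 0.015217 = 9609.6655205989185 AUD
9609.6655205989185 AUD × 1.0375 = 9970.02797762137794375 CAD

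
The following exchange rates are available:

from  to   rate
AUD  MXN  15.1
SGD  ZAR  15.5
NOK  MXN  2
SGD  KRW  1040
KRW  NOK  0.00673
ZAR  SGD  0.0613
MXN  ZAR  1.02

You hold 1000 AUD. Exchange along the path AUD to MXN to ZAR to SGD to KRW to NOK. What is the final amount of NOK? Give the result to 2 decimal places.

1000 AUD × 15.1 = 15100 MXN
15100 MXN × 1.02 = 15402 ZAR
15402 ZAR × 0.0613 = 944.1426 SGD
944.1426 SGD × 1040 = 981908.304 KRW
981908.304 KRW × 0.00673 = 6608.24288592 NOK

6608.24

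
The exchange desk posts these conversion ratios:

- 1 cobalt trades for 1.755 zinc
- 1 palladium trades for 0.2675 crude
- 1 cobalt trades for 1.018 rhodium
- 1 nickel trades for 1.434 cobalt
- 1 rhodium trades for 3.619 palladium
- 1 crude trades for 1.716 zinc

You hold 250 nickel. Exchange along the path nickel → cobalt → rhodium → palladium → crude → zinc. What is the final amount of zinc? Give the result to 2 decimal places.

250 nickel × 1.434 = 358.5 cobalt
358.5 cobalt × 1.018 = 364.953 rhodium
364.953 rhodium × 3.619 = 1320.764907 palladium
1320.764907 palladium × 0.2675 = 353.3046126225 crude
353.3046126225 crude × 1.716 = 606.27071526021 zinc

606.27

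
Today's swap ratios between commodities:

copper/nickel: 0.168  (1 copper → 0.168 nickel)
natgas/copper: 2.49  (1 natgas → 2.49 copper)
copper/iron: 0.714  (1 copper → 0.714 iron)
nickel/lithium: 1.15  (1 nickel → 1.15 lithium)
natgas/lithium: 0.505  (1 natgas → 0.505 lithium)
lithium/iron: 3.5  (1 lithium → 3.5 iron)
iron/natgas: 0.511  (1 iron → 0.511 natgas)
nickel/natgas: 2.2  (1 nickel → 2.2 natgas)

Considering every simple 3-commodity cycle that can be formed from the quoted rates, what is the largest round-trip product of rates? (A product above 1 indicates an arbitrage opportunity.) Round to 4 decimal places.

0.9203

natgas→copper→nickel→natgas: 2.49 × 0.168 × 2.2 = 0.92030
iron→natgas→copper→iron: 0.511 × 2.49 × 0.714 = 0.90849
iron→natgas→lithium→iron: 0.511 × 0.505 × 3.5 = 0.90319
Maximum is natgas→copper→nickel→natgas at 0.9203; no arbitrage — every cycle loses value.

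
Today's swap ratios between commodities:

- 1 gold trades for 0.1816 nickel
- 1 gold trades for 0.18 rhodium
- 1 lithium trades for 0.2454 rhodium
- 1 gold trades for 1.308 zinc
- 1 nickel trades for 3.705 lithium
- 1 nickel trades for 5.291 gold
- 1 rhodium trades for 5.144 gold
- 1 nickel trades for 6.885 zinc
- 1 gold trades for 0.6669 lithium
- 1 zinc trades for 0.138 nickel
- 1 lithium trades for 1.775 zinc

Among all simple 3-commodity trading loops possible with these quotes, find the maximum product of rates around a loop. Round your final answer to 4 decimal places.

nickel→gold→zinc→nickel: 5.291 × 1.308 × 0.138 = 0.95505
nickel→lithium→zinc→nickel: 3.705 × 1.775 × 0.138 = 0.90754
lithium→rhodium→gold→lithium: 0.2454 × 5.144 × 0.6669 = 0.84185
Maximum is nickel→gold→zinc→nickel at 0.9550; no arbitrage — every cycle loses value.

0.9550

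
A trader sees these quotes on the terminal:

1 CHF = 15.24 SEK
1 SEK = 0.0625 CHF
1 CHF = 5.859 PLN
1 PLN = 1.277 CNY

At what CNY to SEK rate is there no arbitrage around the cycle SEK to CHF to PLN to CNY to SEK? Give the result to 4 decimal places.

2.1385

Known legs of the cycle: 0.0625 × 5.859 × 1.277 = 0.4676214375
For no arbitrage the full-cycle product must be 1, so the missing rate is 1 / 0.4676214375 ≈ 2.138482.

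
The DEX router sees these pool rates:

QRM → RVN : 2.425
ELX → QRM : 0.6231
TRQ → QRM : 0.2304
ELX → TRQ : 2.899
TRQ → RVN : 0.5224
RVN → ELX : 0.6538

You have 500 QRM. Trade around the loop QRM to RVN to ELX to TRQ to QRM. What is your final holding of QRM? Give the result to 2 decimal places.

529.49

500 QRM × 2.425 = 1212.5 RVN
1212.5 RVN × 0.6538 = 792.7325 ELX
792.7325 ELX × 2.899 = 2298.1315175 TRQ
2298.1315175 TRQ × 0.2304 = 529.489501632 QRM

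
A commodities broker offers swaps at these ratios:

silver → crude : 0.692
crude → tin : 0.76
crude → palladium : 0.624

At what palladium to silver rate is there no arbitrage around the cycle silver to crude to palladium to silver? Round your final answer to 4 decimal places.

Known legs of the cycle: 0.692 × 0.624 = 0.431808
For no arbitrage the full-cycle product must be 1, so the missing rate is 1 / 0.431808 ≈ 2.315844.

2.3158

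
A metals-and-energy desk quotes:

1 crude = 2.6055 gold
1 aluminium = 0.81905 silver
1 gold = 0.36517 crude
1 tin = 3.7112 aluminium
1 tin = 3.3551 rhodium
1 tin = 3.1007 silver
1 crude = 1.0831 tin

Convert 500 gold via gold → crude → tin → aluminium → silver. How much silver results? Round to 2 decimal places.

500 gold × 0.36517 = 182.585 crude
182.585 crude × 1.0831 = 197.7578135 tin
197.7578135 tin × 3.7112 = 733.9187974612 aluminium
733.9187974612 aluminium × 0.81905 = 601.11619106059586 silver

601.12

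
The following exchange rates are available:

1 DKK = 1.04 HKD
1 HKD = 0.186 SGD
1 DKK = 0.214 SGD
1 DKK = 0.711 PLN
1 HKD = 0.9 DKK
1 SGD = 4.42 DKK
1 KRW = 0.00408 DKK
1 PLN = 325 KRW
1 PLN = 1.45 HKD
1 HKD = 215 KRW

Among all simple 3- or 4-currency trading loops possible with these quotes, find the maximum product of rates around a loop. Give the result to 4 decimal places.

0.9428

KRW→DKK→PLN→KRW: 0.00408 × 0.711 × 325 = 0.94279
HKD→DKK→PLN→HKD: 0.9 × 0.711 × 1.45 = 0.92786
KRW→DKK→HKD→KRW: 0.00408 × 1.04 × 215 = 0.91229
KRW→DKK→PLN→HKD→KRW: 0.00408 × 0.711 × 1.45 × 215 = 0.90435
HKD→SGD→DKK→HKD: 0.186 × 4.42 × 1.04 = 0.85500
HKD→SGD→DKK→PLN→HKD: 0.186 × 4.42 × 0.711 × 1.45 = 0.84756
Maximum is KRW→DKK→PLN→KRW at 0.9428; no arbitrage — every cycle loses value.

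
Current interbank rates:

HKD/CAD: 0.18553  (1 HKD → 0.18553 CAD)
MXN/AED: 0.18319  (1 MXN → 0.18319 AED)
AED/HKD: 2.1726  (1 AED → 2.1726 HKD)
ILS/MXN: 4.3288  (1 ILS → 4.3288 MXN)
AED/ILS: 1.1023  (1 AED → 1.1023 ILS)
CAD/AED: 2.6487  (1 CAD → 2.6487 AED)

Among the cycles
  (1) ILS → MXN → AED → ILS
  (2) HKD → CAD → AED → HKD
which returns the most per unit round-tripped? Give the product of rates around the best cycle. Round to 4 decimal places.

1.0676

(1) 4.3288 × 0.18319 × 1.1023 = 0.87412
(2) 0.18553 × 2.6487 × 2.1726 = 1.06764
Highest is cycle (2) at 1.0676 (>1, arbitrage).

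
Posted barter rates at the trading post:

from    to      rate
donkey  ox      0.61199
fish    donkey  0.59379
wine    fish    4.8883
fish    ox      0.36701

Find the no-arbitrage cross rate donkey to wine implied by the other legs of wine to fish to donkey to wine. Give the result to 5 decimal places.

Known legs of the cycle: 4.8883 × 0.59379 = 2.902623657
For no arbitrage the full-cycle product must be 1, so the missing rate is 1 / 2.902623657 ≈ 0.3445159.

0.34452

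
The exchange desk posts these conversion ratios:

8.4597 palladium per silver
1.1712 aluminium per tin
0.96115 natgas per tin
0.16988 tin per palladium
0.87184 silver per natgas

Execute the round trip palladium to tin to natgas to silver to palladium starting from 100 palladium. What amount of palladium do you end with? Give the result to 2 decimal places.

120.43

100 palladium × 0.16988 = 16.988 tin
16.988 tin × 0.96115 = 16.3280162 natgas
16.3280162 natgas × 0.87184 = 14.235417643808 silver
14.235417643808 silver × 8.4597 = 120.4273626413225376 palladium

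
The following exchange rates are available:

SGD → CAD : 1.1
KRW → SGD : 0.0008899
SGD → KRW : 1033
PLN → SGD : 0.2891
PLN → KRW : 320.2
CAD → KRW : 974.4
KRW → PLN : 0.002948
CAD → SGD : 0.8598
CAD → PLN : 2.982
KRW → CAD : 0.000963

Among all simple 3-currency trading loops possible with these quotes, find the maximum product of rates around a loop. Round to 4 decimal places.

KRW→SGD→CAD→KRW: 0.0008899 × 1.1 × 974.4 = 0.95383
SGD→CAD→PLN→SGD: 1.1 × 2.982 × 0.2891 = 0.94831
KRW→CAD→PLN→KRW: 0.000963 × 2.982 × 320.2 = 0.91951
KRW→PLN→SGD→KRW: 0.002948 × 0.2891 × 1033 = 0.88039
KRW→CAD→SGD→KRW: 0.000963 × 0.8598 × 1033 = 0.85531
Maximum is KRW→SGD→CAD→KRW at 0.9538; no arbitrage — every cycle loses value.

0.9538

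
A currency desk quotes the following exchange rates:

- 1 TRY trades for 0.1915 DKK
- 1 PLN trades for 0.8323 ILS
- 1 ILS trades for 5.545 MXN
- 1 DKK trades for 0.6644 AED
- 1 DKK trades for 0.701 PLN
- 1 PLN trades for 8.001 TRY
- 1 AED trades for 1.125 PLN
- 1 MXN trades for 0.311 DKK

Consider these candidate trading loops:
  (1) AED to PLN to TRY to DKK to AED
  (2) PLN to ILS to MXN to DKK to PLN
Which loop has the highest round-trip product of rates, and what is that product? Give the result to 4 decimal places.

(1) 1.125 × 8.001 × 0.1915 × 0.6644 = 1.14524
(2) 0.8323 × 5.545 × 0.311 × 0.701 = 1.00614
Highest is cycle (1) at 1.1452 (>1, arbitrage).

1.1452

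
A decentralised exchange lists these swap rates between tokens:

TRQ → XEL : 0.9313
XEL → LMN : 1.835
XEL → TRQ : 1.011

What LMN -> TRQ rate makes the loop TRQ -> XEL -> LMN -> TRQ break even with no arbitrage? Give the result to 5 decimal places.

Known legs of the cycle: 0.9313 × 1.835 = 1.7089355
For no arbitrage the full-cycle product must be 1, so the missing rate is 1 / 1.7089355 ≈ 0.5851596.

0.58516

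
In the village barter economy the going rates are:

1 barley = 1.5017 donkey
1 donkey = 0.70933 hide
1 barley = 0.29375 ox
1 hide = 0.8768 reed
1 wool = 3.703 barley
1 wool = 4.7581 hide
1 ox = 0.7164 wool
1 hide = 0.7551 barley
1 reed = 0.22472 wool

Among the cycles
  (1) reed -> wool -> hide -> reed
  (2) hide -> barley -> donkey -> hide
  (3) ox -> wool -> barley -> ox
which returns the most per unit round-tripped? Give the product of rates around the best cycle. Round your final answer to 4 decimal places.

0.9375

(1) 0.22472 × 4.7581 × 0.8768 = 0.93751
(2) 0.7551 × 1.5017 × 0.70933 = 0.80433
(3) 0.7164 × 3.703 × 0.29375 = 0.77927
Highest is cycle (1) at 0.9375 (≤1, no arbitrage).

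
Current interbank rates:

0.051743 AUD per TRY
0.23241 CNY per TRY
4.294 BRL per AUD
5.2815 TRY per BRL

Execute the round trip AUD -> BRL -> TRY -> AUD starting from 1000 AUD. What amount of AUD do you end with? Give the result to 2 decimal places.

1173.47

1000 AUD × 4.294 = 4294 BRL
4294 BRL × 5.2815 = 22678.761 TRY
22678.761 TRY × 0.051743 = 1173.467130423 AUD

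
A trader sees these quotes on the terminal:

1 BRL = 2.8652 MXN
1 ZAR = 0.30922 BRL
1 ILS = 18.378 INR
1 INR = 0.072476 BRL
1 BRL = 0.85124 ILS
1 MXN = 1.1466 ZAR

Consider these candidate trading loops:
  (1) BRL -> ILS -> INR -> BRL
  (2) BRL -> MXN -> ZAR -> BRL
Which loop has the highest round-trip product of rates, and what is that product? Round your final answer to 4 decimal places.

1.1338

(1) 0.85124 × 18.378 × 0.072476 = 1.13382
(2) 2.8652 × 1.1466 × 0.30922 = 1.01586
Highest is cycle (1) at 1.1338 (>1, arbitrage).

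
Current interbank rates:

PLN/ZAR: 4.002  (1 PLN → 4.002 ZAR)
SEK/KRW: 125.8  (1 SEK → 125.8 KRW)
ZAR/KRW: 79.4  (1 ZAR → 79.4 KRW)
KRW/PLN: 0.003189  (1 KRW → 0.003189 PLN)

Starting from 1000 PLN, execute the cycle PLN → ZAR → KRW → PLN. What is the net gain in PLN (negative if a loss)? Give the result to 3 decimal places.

1000 PLN × 4.002 = 4002 ZAR
4002 ZAR × 79.4 = 317758.8 KRW
317758.8 KRW × 0.003189 = 1013.3328132 PLN
Net change: 1013.3328132 − 1000 = 13.3328132 PLN

13.333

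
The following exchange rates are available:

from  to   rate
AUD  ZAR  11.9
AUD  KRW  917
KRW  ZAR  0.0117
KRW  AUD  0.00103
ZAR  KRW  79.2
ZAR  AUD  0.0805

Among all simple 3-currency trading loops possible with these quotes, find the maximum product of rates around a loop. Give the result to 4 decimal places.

0.9708

KRW→AUD→ZAR→KRW: 0.00103 × 11.9 × 79.2 = 0.97075
KRW→ZAR→AUD→KRW: 0.0117 × 0.0805 × 917 = 0.86368
Maximum is KRW→AUD→ZAR→KRW at 0.9708; no arbitrage — every cycle loses value.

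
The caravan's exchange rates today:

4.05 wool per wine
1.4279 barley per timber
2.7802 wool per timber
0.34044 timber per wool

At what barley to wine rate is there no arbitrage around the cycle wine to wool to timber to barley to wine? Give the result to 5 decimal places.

0.50793

Known legs of the cycle: 4.05 × 0.34044 × 1.4279 = 1.9687628178
For no arbitrage the full-cycle product must be 1, so the missing rate is 1 / 1.9687628178 ≈ 0.5079332.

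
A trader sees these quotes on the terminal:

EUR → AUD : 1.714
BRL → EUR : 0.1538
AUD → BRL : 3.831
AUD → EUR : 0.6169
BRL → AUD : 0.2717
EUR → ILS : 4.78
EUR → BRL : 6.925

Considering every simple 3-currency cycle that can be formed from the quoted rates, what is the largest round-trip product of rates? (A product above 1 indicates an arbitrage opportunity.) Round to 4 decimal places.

1.1607

EUR→BRL→AUD→EUR: 6.925 × 0.2717 × 0.6169 = 1.16071
EUR→AUD→BRL→EUR: 1.714 × 3.831 × 0.1538 = 1.00990
Maximum is EUR→BRL→AUD→EUR at 1.1607; arbitrage exists.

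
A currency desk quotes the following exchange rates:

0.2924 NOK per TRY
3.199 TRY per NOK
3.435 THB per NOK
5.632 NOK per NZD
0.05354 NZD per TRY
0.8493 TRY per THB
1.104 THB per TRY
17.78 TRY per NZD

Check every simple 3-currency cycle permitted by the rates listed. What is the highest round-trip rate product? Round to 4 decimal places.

NZD→NOK→TRY→NZD: 5.632 × 3.199 × 0.05354 = 0.96462
TRY→NOK→THB→TRY: 0.2924 × 3.435 × 0.8493 = 0.85303
Maximum is NZD→NOK→TRY→NZD at 0.9646; no arbitrage — every cycle loses value.

0.9646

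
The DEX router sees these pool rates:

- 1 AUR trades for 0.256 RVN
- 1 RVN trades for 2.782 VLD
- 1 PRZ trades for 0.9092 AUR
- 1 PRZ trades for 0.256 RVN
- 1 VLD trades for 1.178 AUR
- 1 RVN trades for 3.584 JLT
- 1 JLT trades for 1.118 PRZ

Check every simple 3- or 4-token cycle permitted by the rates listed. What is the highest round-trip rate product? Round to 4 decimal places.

1.0258

RVN→JLT→PRZ→RVN: 3.584 × 1.118 × 0.256 = 1.02577
RVN→JLT→PRZ→AUR→RVN: 3.584 × 1.118 × 0.9092 × 0.256 = 0.93263
VLD→AUR→RVN→VLD: 1.178 × 0.256 × 2.782 = 0.83896
Maximum is RVN→JLT→PRZ→RVN at 1.0258; arbitrage exists.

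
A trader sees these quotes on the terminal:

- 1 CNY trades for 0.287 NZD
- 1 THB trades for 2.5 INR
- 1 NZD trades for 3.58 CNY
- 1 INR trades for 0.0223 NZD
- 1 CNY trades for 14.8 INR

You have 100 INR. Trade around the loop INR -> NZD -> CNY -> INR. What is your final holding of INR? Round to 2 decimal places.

100 INR × 0.0223 = 2.23 NZD
2.23 NZD × 3.58 = 7.9834 CNY
7.9834 CNY × 14.8 = 118.15432 INR

118.15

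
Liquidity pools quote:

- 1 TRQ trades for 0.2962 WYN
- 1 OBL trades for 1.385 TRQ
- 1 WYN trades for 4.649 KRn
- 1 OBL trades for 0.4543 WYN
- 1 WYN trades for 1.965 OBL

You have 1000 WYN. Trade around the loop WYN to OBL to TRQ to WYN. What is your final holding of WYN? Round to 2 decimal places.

1000 WYN × 1.965 = 1965 OBL
1965 OBL × 1.385 = 2721.525 TRQ
2721.525 TRQ × 0.2962 = 806.115705 WYN

806.12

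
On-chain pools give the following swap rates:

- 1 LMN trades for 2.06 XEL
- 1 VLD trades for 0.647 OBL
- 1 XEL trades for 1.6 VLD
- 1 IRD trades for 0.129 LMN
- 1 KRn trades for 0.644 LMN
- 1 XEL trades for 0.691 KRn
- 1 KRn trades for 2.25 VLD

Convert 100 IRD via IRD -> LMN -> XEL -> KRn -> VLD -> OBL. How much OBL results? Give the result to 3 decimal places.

100 IRD × 0.129 = 12.9 LMN
12.9 LMN × 2.06 = 26.574 XEL
26.574 XEL × 0.691 = 18.362634 KRn
18.362634 KRn × 2.25 = 41.3159265 VLD
41.3159265 VLD × 0.647 = 26.7314044455 OBL

26.731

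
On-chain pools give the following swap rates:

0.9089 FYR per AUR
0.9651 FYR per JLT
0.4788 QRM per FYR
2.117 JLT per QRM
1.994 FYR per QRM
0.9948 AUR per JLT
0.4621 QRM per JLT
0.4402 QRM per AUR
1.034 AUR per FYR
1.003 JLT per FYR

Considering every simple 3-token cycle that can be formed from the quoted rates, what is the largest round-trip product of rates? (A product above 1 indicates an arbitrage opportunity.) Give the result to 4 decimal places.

0.9782

JLT→FYR→QRM→JLT: 0.9651 × 0.4788 × 2.117 = 0.97824
AUR→QRM→JLT→AUR: 0.4402 × 2.117 × 0.9948 = 0.92706
JLT→QRM→FYR→JLT: 0.4621 × 1.994 × 1.003 = 0.92419
AUR→QRM→FYR→AUR: 0.4402 × 1.994 × 1.034 = 0.90760
AUR→FYR→JLT→AUR: 0.9089 × 1.003 × 0.9948 = 0.90689
Maximum is JLT→FYR→QRM→JLT at 0.9782; no arbitrage — every cycle loses value.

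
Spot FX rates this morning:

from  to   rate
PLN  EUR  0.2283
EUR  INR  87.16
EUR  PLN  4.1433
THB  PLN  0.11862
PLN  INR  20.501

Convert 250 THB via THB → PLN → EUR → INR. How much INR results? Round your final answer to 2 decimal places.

250 THB × 0.11862 = 29.655 PLN
29.655 PLN × 0.2283 = 6.7702365 EUR
6.7702365 EUR × 87.16 = 590.09381334 INR

590.09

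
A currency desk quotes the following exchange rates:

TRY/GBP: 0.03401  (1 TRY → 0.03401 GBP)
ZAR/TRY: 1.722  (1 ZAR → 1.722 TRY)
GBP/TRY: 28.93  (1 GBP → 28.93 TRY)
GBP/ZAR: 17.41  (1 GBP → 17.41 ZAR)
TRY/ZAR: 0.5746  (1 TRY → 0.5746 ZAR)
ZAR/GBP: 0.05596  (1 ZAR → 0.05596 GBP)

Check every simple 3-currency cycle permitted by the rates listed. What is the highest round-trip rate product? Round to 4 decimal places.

ZAR→TRY→GBP→ZAR: 1.722 × 0.03401 × 17.41 = 1.01962
ZAR→GBP→TRY→ZAR: 0.05596 × 28.93 × 0.5746 = 0.93023
Maximum is ZAR→TRY→GBP→ZAR at 1.0196; arbitrage exists.

1.0196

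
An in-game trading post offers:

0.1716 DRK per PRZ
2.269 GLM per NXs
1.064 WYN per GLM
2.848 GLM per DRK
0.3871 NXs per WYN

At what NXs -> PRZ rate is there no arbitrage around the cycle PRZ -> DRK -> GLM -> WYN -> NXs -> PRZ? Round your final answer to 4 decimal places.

Known legs of the cycle: 0.1716 × 2.848 × 1.064 × 0.3871 = 0.20128993876992
For no arbitrage the full-cycle product must be 1, so the missing rate is 1 / 0.20128993876992 ≈ 4.967958.

4.9680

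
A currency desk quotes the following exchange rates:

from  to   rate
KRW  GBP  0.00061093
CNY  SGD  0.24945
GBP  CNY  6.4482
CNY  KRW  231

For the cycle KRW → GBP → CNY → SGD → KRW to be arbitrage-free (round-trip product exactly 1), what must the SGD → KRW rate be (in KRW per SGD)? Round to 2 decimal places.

1017.62

Known legs of the cycle: 0.00061093 × 6.4482 × 0.24945 = 0.0009826830371457
For no arbitrage the full-cycle product must be 1, so the missing rate is 1 / 0.0009826830371457 ≈ 1017.6221.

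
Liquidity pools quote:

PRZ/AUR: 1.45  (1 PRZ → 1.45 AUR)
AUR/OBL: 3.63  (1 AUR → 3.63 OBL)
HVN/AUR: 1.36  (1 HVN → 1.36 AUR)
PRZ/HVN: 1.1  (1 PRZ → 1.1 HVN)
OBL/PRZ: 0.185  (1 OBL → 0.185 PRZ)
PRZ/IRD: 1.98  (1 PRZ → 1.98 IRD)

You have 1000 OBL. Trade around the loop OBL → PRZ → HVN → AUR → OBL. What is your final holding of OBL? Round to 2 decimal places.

1000 OBL × 0.185 = 185 PRZ
185 PRZ × 1.1 = 203.5 HVN
203.5 HVN × 1.36 = 276.76 AUR
276.76 AUR × 3.63 = 1004.6388 OBL

1004.64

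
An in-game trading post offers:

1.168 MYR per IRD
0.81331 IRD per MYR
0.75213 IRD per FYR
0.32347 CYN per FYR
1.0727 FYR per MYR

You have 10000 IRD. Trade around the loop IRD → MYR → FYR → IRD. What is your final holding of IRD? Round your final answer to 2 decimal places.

10000 IRD × 1.168 = 11680 MYR
11680 MYR × 1.0727 = 12529.136 FYR
12529.136 FYR × 0.75213 = 9423.53905968 IRD

9423.54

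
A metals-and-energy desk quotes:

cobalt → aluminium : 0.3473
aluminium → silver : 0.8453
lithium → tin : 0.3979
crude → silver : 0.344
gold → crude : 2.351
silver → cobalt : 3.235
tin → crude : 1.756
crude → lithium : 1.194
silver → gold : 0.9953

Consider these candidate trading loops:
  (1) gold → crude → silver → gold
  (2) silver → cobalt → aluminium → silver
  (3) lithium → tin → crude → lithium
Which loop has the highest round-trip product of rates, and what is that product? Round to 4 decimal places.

0.9497

(1) 2.351 × 0.344 × 0.9953 = 0.80494
(2) 3.235 × 0.3473 × 0.8453 = 0.94971
(3) 0.3979 × 1.756 × 1.194 = 0.83426
Highest is cycle (2) at 0.9497 (≤1, no arbitrage).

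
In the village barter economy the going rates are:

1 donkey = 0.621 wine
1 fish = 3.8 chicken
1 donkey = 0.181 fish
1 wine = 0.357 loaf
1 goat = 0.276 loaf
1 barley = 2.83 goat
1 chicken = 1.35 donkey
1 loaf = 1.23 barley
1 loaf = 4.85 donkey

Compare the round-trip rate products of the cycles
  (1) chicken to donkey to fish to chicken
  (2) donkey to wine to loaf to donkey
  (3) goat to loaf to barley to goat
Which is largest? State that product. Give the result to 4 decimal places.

1.0752

(1) 1.35 × 0.181 × 3.8 = 0.92853
(2) 0.621 × 0.357 × 4.85 = 1.07523
(3) 0.276 × 1.23 × 2.83 = 0.96073
Highest is cycle (2) at 1.0752 (>1, arbitrage).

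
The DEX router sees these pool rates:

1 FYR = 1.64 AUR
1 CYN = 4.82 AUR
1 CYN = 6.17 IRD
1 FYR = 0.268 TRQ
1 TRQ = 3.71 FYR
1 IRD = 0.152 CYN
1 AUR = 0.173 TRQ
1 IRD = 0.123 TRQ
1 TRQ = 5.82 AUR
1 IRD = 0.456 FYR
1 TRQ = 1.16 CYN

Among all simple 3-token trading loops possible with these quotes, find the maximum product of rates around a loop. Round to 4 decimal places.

1.0526

TRQ→FYR→AUR→TRQ: 3.71 × 1.64 × 0.173 = 1.05260
TRQ→CYN→AUR→TRQ: 1.16 × 4.82 × 0.173 = 0.96728
IRD→TRQ→CYN→IRD: 0.123 × 1.16 × 6.17 = 0.88034
Maximum is TRQ→FYR→AUR→TRQ at 1.0526; arbitrage exists.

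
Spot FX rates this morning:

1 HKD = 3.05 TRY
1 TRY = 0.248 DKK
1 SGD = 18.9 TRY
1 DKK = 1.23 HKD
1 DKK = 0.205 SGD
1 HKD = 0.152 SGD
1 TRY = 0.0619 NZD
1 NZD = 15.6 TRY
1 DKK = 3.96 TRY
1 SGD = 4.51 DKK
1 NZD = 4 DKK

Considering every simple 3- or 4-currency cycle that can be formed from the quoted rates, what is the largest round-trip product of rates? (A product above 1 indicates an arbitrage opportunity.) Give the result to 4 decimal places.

0.9805

NZD→DKK→TRY→NZD: 4 × 3.96 × 0.0619 = 0.98050
SGD→TRY→DKK→SGD: 18.9 × 0.248 × 0.205 = 0.96088
SGD→TRY→NZD→DKK→SGD: 18.9 × 0.0619 × 4 × 0.205 = 0.95933
TRY→DKK→HKD→TRY: 0.248 × 1.23 × 3.05 = 0.93037
NZD→DKK→HKD→TRY→NZD: 4 × 1.23 × 3.05 × 0.0619 = 0.92887
SGD→TRY→DKK→HKD→SGD: 18.9 × 0.248 × 1.23 × 0.152 = 0.87632
SGD→DKK→HKD→SGD: 4.51 × 1.23 × 0.152 = 0.84319
Maximum is NZD→DKK→TRY→NZD at 0.9805; no arbitrage — every cycle loses value.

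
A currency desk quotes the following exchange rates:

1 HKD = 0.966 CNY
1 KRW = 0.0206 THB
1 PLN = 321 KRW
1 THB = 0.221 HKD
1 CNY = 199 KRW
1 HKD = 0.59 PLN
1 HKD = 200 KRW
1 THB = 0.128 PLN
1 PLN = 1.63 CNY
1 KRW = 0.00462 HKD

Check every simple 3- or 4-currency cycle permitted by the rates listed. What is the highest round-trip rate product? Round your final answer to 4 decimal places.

HKD→KRW→THB→HKD: 200 × 0.0206 × 0.221 = 0.91052
CNY→KRW→HKD→CNY: 199 × 0.00462 × 0.966 = 0.88812
CNY→KRW→HKD→PLN→CNY: 199 × 0.00462 × 0.59 × 1.63 = 0.88417
CNY→KRW→THB→HKD→CNY: 199 × 0.0206 × 0.221 × 0.966 = 0.87516
HKD→PLN→KRW→HKD: 0.59 × 321 × 0.00462 = 0.87498
HKD→PLN→KRW→THB→HKD: 0.59 × 321 × 0.0206 × 0.221 = 0.86222
CNY→KRW→THB→PLN→CNY: 199 × 0.0206 × 0.128 × 1.63 = 0.85530
KRW→THB→PLN→KRW: 0.0206 × 0.128 × 321 = 0.84641
Maximum is HKD→KRW→THB→HKD at 0.9105; no arbitrage — every cycle loses value.

0.9105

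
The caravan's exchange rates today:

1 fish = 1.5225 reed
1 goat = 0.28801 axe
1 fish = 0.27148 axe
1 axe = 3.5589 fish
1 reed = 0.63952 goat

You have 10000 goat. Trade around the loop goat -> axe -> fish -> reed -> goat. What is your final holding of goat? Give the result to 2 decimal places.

10000 goat × 0.28801 = 2880.1 axe
2880.1 axe × 3.5589 = 10249.98789 fish
10249.98789 fish × 1.5225 = 15605.606562525 reed
15605.606562525 reed × 0.63952 = 9980.097508865988 goat

9980.10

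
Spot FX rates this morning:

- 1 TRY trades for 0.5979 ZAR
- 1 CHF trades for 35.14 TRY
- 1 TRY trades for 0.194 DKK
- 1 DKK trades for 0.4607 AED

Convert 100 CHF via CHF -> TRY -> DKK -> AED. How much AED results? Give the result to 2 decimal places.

100 CHF × 35.14 = 3514 TRY
3514 TRY × 0.194 = 681.716 DKK
681.716 DKK × 0.4607 = 314.0665612 AED

314.07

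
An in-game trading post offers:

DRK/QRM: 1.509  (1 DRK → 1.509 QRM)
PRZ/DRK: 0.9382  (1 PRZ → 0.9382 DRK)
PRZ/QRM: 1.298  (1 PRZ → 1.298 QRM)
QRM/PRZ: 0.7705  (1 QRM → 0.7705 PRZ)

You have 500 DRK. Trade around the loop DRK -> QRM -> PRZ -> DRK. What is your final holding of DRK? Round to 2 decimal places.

500 DRK × 1.509 = 754.5 QRM
754.5 QRM × 0.7705 = 581.34225 PRZ
581.34225 PRZ × 0.9382 = 545.41529895 DRK

545.42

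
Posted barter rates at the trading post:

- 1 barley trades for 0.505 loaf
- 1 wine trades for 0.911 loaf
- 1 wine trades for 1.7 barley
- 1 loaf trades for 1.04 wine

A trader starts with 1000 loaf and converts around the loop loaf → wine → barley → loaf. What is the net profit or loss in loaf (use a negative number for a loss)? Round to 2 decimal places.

-107.16

1000 loaf × 1.04 = 1040 wine
1040 wine × 1.7 = 1768 barley
1768 barley × 0.505 = 892.84 loaf
Net change: 892.84 − 1000 = -107.16 loaf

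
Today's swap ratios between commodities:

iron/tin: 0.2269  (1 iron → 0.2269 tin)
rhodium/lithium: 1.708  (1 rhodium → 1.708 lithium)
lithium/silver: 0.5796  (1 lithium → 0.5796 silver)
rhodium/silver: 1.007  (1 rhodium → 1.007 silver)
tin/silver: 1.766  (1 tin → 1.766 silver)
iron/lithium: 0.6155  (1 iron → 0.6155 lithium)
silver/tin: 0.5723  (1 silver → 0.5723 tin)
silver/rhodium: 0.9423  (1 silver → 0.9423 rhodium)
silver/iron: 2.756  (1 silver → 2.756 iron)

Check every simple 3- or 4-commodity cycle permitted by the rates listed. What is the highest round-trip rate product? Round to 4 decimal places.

1.1043

tin→silver→iron→tin: 1.766 × 2.756 × 0.2269 = 1.10434
lithium→silver→iron→lithium: 0.5796 × 2.756 × 0.6155 = 0.98319
rhodium→lithium→silver→rhodium: 1.708 × 0.5796 × 0.9423 = 0.93284
Maximum is tin→silver→iron→tin at 1.1043; arbitrage exists.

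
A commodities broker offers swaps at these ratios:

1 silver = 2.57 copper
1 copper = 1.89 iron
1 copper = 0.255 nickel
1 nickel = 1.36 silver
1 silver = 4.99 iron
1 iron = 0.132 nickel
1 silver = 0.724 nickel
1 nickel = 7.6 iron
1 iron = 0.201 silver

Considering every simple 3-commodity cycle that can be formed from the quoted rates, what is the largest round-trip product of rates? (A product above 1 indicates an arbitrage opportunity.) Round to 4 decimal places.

silver→nickel→iron→silver: 0.724 × 7.6 × 0.201 = 1.10598
copper→iron→silver→copper: 1.89 × 0.201 × 2.57 = 0.97632
silver→iron→nickel→silver: 4.99 × 0.132 × 1.36 = 0.89580
copper→nickel→silver→copper: 0.255 × 1.36 × 2.57 = 0.89128
Maximum is silver→nickel→iron→silver at 1.1060; arbitrage exists.

1.1060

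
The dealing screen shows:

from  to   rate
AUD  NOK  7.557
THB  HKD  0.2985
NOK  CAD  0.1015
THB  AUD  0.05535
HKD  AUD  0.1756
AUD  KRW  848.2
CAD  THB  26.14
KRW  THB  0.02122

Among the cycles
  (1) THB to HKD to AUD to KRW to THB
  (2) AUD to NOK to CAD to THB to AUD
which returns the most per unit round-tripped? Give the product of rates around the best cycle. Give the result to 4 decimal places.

(1) 0.2985 × 0.1756 × 848.2 × 0.02122 = 0.94344
(2) 7.557 × 0.1015 × 26.14 × 0.05535 = 1.10978
Highest is cycle (2) at 1.1098 (>1, arbitrage).

1.1098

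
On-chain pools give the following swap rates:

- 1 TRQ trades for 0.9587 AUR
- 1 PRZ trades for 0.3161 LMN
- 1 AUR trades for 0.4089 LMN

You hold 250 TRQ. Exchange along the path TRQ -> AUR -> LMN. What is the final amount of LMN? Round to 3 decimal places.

250 TRQ × 0.9587 = 239.675 AUR
239.675 AUR × 0.4089 = 98.0031075 LMN

98.003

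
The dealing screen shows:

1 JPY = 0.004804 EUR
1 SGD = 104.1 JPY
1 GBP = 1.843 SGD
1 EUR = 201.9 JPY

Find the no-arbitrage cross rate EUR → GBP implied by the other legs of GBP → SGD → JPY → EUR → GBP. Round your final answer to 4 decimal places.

1.0850

Known legs of the cycle: 1.843 × 104.1 × 0.004804 = 0.9216776652
For no arbitrage the full-cycle product must be 1, so the missing rate is 1 / 0.9216776652 ≈ 1.084978.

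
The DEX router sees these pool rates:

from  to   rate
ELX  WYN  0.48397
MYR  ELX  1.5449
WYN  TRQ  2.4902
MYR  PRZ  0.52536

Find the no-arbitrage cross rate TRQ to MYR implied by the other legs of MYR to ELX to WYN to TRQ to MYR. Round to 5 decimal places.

0.53709

Known legs of the cycle: 1.5449 × 0.48397 × 2.4902 = 1.8618858170206
For no arbitrage the full-cycle product must be 1, so the missing rate is 1 / 1.8618858170206 ≈ 0.5370899.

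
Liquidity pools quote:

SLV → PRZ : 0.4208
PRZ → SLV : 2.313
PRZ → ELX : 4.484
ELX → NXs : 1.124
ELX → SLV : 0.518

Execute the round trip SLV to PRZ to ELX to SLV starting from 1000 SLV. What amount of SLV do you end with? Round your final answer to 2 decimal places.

977.40

1000 SLV × 0.4208 = 420.8 PRZ
420.8 PRZ × 4.484 = 1886.8672 ELX
1886.8672 ELX × 0.518 = 977.3972096 SLV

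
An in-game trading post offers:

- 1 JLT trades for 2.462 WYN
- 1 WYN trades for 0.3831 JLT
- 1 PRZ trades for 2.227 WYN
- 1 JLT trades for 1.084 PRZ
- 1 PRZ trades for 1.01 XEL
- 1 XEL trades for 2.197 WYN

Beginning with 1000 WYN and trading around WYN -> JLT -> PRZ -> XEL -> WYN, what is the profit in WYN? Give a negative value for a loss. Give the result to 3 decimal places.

1000 WYN × 0.3831 = 383.1 JLT
383.1 JLT × 1.084 = 415.2804 PRZ
415.2804 PRZ × 1.01 = 419.433204 XEL
419.433204 XEL × 2.197 = 921.494749188 WYN
Net change: 921.494749188 − 1000 = -78.505250812 WYN

-78.505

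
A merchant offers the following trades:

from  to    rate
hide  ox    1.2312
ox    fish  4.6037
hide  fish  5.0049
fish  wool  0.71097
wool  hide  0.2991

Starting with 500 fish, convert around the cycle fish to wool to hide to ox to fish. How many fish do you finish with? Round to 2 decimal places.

602.66

500 fish × 0.71097 = 355.485 wool
355.485 wool × 0.2991 = 106.3255635 hide
106.3255635 hide × 1.2312 = 130.9080337812 ox
130.9080337812 ox × 4.6037 = 602.66131511851044 fish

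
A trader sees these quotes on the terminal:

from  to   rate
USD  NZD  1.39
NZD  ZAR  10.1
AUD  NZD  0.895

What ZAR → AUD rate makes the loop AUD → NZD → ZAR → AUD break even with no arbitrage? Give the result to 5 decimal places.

Known legs of the cycle: 0.895 × 10.1 = 9.0395
For no arbitrage the full-cycle product must be 1, so the missing rate is 1 / 9.0395 ≈ 0.1106256.

0.11063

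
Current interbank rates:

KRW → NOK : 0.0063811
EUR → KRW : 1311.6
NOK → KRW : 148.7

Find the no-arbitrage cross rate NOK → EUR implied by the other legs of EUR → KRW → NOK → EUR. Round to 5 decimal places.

Known legs of the cycle: 1311.6 × 0.0063811 = 8.36945076
For no arbitrage the full-cycle product must be 1, so the missing rate is 1 / 8.36945076 ≈ 0.1194822.

0.11948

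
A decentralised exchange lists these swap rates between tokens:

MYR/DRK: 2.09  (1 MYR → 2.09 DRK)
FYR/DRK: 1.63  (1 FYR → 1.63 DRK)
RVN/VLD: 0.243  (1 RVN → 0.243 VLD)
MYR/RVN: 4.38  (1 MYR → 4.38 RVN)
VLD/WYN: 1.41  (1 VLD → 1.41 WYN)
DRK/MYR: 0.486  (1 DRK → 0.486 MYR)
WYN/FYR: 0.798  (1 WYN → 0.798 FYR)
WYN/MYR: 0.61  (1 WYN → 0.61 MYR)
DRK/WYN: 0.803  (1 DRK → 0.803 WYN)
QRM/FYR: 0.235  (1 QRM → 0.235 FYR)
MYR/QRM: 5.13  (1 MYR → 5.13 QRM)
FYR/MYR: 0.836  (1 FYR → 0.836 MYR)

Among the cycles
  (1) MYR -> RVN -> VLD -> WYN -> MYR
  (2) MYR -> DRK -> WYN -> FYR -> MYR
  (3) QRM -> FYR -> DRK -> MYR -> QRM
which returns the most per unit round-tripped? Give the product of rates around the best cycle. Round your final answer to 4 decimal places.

(1) 4.38 × 0.243 × 1.41 × 0.61 = 0.91544
(2) 2.09 × 0.803 × 0.798 × 0.836 = 1.11962
(3) 0.235 × 1.63 × 0.486 × 5.13 = 0.95501
Highest is cycle (2) at 1.1196 (>1, arbitrage).

1.1196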